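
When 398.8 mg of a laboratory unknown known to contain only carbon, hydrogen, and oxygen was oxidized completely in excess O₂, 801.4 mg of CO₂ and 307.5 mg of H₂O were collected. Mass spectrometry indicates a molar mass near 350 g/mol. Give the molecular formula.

C16H30O8

mol C = 0.8014 g CO₂ ÷ 44.009 g/mol = 0.018210 mol
mol H = 2 × 0.3075 g H₂O ÷ 18.015 g/mol = 0.034138 mol
mass O = 0.3988 − (0.21872 + 0.034411) = 0.14567 g → mol O = 0.14567 ÷ 15.999 = 0.0091049 mol
Divide by the smallest (0.0091049 mol): C 2.000, H 3.749, O 1.000
Multiplying each by 4 gives whole numbers: C 8.00, H 15.00, O 4.00
Empirical formula: C8H15O4
Empirical-formula mass = 175.20 g/mol; 350 ÷ 175.20 ≈ 2, so the molecular formula is C16H30O8.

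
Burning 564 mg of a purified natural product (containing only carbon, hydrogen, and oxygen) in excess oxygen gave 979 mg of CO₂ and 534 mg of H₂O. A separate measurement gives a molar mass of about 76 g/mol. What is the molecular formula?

C3H8O2

mol C = 0.979 g CO₂ ÷ 44.009 g/mol = 0.02225 mol
mol H = 2 × 0.534 g H₂O ÷ 18.015 g/mol = 0.05928 mol
mass O = 0.564 − (0.2672 + 0.05976) = 0.2371 g → mol O = 0.2371 ÷ 15.999 = 0.01482 mol
Divide by the smallest (0.01482 mol): C 1.501, H 4.001, O 1.000
Multiplying each by 2 gives whole numbers: C 3.00, H 8.00, O 2.00
Empirical formula: C3H8O2
Empirical-formula mass = 76.09 g/mol; 76 ÷ 76.09 ≈ 1, so the molecular formula is C3H8O2.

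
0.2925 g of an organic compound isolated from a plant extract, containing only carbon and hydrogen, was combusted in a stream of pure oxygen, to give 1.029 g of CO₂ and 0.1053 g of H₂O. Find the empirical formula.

C2H

mol C = 1.029 g CO₂ ÷ 44.009 g/mol = 0.023382 mol
mol H = 2 × 0.1053 g H₂O ÷ 18.015 g/mol = 0.011690 mol
Divide by the smallest (0.011690 mol): C 2.000, H 1.000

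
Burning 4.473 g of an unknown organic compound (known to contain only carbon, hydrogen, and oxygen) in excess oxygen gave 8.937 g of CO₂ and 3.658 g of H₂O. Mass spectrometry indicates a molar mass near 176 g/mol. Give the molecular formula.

mol C = 8.937 g CO₂ ÷ 44.009 g/mol = 0.20307 mol
mol H = 2 × 3.658 g H₂O ÷ 18.015 g/mol = 0.40611 mol
mass O = 4.473 − (2.4391 + 0.40935) = 1.6245 g → mol O = 1.6245 ÷ 15.999 = 0.10154 mol
Divide by the smallest (0.10154 mol): C 2.000, H 3.999, O 1.000
Empirical formula: C2H4O
Empirical-formula mass = 44.05 g/mol; 176 ÷ 44.05 ≈ 4, so the molecular formula is C8H16O4.

C8H16O4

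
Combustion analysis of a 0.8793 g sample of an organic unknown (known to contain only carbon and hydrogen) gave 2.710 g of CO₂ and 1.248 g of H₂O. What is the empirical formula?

C4H9

mol C = 2.710 g CO₂ ÷ 44.009 g/mol = 0.061578 mol
mol H = 2 × 1.248 g H₂O ÷ 18.015 g/mol = 0.13855 mol
Divide by the smallest (0.061578 mol): C 1.000, H 2.250
Multiplying each by 4 gives whole numbers: C 4.00, H 9.00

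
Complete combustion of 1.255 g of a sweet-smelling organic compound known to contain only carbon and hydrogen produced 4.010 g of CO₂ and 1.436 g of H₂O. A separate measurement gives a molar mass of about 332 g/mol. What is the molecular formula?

C24H42

mol C = 4.010 g CO₂ ÷ 44.009 g/mol = 0.091118 mol
mol H = 2 × 1.436 g H₂O ÷ 18.015 g/mol = 0.15942 mol
Divide by the smallest (0.091118 mol): C 1.000, H 1.750
Multiplying each by 4 gives whole numbers: C 4.00, H 7.00
Empirical formula: C4H7
Empirical-formula mass = 55.10 g/mol; 332 ÷ 55.10 ≈ 6, so the molecular formula is C24H42.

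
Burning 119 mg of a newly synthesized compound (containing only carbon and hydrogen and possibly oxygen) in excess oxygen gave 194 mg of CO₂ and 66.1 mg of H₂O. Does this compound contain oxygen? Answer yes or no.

mol C = 0.194 g CO₂ ÷ 44.009 g/mol = 0.004408 mol
mol H = 2 × 0.0661 g H₂O ÷ 18.015 g/mol = 0.007338 mol
C and H account for only 0.06034 g of the 0.119 g sample; the remaining 0.05866 g must be oxygen.

yes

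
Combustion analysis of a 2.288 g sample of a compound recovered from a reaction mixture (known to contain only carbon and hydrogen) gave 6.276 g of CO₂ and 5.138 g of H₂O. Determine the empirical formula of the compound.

CH4

mol C = 6.276 g CO₂ ÷ 44.009 g/mol = 0.14261 mol
mol H = 2 × 5.138 g H₂O ÷ 18.015 g/mol = 0.57041 mol
Divide by the smallest (0.14261 mol): C 1.000, H 4.000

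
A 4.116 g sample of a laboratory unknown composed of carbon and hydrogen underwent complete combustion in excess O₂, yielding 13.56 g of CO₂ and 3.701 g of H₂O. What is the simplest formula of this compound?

mol C = 13.56 g CO₂ ÷ 44.009 g/mol = 0.30812 mol
mol H = 2 × 3.701 g H₂O ÷ 18.015 g/mol = 0.41088 mol
Divide by the smallest (0.30812 mol): C 1.000, H 1.334
Multiplying each by 3 gives whole numbers: C 3.00, H 4.00

C3H4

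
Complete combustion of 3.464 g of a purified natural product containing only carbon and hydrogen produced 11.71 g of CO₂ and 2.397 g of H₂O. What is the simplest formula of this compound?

mol C = 11.71 g CO₂ ÷ 44.009 g/mol = 0.26608 mol
mol H = 2 × 2.397 g H₂O ÷ 18.015 g/mol = 0.26611 mol
Divide by the smallest (0.26608 mol): C 1.000, H 1.000

CH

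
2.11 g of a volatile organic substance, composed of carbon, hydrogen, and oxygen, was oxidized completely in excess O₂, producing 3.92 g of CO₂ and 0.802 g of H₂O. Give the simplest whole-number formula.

C3H3O2

mol C = 3.92 g CO₂ ÷ 44.009 g/mol = 0.08907 mol
mol H = 2 × 0.802 g H₂O ÷ 18.015 g/mol = 0.08904 mol
mass O = 2.11 − (1.070 + 0.08975) = 0.9504 g → mol O = 0.9504 ÷ 15.999 = 0.05940 mol
Divide by the smallest (0.05940 mol): C 1.499, H 1.499, O 1.000
Multiplying each by 2 gives whole numbers: C 3.00, H 3.00, O 2.00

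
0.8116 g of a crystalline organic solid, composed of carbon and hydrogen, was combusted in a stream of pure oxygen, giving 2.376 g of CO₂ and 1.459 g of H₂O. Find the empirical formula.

mol C = 2.376 g CO₂ ÷ 44.009 g/mol = 0.053989 mol
mol H = 2 × 1.459 g H₂O ÷ 18.015 g/mol = 0.16198 mol
Divide by the smallest (0.053989 mol): C 1.000, H 3.000

CH3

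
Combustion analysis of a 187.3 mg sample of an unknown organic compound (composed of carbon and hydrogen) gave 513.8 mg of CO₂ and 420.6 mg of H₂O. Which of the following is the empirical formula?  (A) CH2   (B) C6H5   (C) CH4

(C) CH4

mol C = 0.5138 g CO₂ ÷ 44.009 g/mol = 0.011675 mol
mol H = 2 × 0.4206 g H₂O ÷ 18.015 g/mol = 0.046694 mol
Divide by the smallest (0.011675 mol): C 1.000, H 4.000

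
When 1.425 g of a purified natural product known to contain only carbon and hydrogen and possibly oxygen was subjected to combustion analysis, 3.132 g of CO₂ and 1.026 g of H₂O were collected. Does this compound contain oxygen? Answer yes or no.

yes

mol C = 3.132 g CO₂ ÷ 44.009 g/mol = 0.071167 mol
mol H = 2 × 1.026 g H₂O ÷ 18.015 g/mol = 0.11391 mol
C and H account for only 0.96961 g of the 1.425 g sample; the remaining 0.45539 g must be oxygen.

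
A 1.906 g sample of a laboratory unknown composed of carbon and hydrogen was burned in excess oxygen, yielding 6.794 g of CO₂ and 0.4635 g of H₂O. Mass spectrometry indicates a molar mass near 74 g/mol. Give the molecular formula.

C6H2

mol C = 6.794 g CO₂ ÷ 44.009 g/mol = 0.15438 mol
mol H = 2 × 0.4635 g H₂O ÷ 18.015 g/mol = 0.051457 mol
Divide by the smallest (0.051457 mol): C 3.000, H 1.000
Empirical formula: C3H
Empirical-formula mass = 37.04 g/mol; 74 ÷ 37.04 ≈ 2, so the molecular formula is C6H2.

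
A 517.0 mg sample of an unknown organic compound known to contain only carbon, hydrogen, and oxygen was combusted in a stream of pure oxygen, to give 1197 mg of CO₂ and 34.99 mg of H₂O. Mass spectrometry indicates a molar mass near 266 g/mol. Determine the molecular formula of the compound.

mol C = 1.197 g CO₂ ÷ 44.009 g/mol = 0.027199 mol
mol H = 2 × 0.03499 g H₂O ÷ 18.015 g/mol = 0.0038845 mol
mass O = 0.5170 − (0.32669 + 0.0039156) = 0.18640 g → mol O = 0.18640 ÷ 15.999 = 0.011651 mol
Divide by the smallest (0.0038845 mol): C 7.002, H 1.000, O 2.999
Empirical formula: C7HO3
Empirical-formula mass = 133.08 g/mol; 266 ÷ 133.08 ≈ 2, so the molecular formula is C14H2O6.

C14H2O6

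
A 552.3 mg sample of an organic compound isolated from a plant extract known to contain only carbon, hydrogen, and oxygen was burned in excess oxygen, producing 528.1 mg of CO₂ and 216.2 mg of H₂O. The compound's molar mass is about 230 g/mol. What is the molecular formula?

mol C = 0.5281 g CO₂ ÷ 44.009 g/mol = 0.012000 mol
mol H = 2 × 0.2162 g H₂O ÷ 18.015 g/mol = 0.024002 mol
mass O = 0.5523 − (0.14413 + 0.024194) = 0.38398 g → mol O = 0.38398 ÷ 15.999 = 0.024000 mol
Divide by the smallest (0.012000 mol): C 1.000, H 2.000, O 2.000
Empirical formula: CH2O2
Empirical-formula mass = 46.02 g/mol; 230 ÷ 46.02 ≈ 5, so the molecular formula is C5H10O10.

C5H10O10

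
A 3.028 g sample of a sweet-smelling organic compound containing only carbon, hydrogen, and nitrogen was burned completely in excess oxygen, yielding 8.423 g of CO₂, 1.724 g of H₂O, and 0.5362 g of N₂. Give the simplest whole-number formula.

mol C = 8.423 g CO₂ ÷ 44.009 g/mol = 0.19139 mol
mol H = 2 × 1.724 g H₂O ÷ 18.015 g/mol = 0.19140 mol
mol N = 2 × 0.5362 g N₂ ÷ 28.014 g/mol = 0.038281 mol
Divide by the smallest (0.038281 mol): C 5.000, H 5.000, N 1.000

C5H5N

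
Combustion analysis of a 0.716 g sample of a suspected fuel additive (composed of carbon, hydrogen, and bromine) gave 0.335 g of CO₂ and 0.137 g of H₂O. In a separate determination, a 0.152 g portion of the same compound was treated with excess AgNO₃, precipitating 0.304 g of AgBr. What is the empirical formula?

CH2Br

mol C = 0.335 g CO₂ ÷ 44.009 g/mol = 0.007612 mol
mol H = 2 × 0.137 g H₂O ÷ 18.015 g/mol = 0.01521 mol
From the AgBr data: mol Br per gram of compound = (0.304 ÷ 187.772) ÷ 0.152 = 0.01065 mol/g, so in the 0.716 g combustion sample mol Br = 0.007626 mol
Divide by the smallest (0.007612 mol): C 1.000, H 1.998, Br 1.002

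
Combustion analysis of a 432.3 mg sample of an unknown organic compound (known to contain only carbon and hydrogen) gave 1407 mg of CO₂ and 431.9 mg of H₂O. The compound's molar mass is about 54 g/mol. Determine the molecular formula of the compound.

C4H6

mol C = 1.407 g CO₂ ÷ 44.009 g/mol = 0.031971 mol
mol H = 2 × 0.4319 g H₂O ÷ 18.015 g/mol = 0.047949 mol
Divide by the smallest (0.031971 mol): C 1.000, H 1.500
Multiplying each by 2 gives whole numbers: C 2.00, H 3.00
Empirical formula: C2H3
Empirical-formula mass = 27.05 g/mol; 54 ÷ 27.05 ≈ 2, so the molecular formula is C4H6.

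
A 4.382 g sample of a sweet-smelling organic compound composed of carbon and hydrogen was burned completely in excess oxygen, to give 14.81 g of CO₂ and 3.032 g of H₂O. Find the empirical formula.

CH

mol C = 14.81 g CO₂ ÷ 44.009 g/mol = 0.33652 mol
mol H = 2 × 3.032 g H₂O ÷ 18.015 g/mol = 0.33661 mol
Divide by the smallest (0.33652 mol): C 1.000, H 1.000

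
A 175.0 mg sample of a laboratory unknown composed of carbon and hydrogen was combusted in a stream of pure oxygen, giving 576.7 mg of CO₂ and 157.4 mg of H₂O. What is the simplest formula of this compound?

mol C = 0.5767 g CO₂ ÷ 44.009 g/mol = 0.013104 mol
mol H = 2 × 0.1574 g H₂O ÷ 18.015 g/mol = 0.017474 mol
Divide by the smallest (0.013104 mol): C 1.000, H 1.333
Multiplying each by 3 gives whole numbers: C 3.00, H 4.00

C3H4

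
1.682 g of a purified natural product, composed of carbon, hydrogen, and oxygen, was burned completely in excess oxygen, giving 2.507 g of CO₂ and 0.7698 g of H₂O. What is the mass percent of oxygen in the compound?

54.20%

mol C = 2.507 g CO₂ ÷ 44.009 g/mol = 0.056966 mol
mol H = 2 × 0.7698 g H₂O ÷ 18.015 g/mol = 0.085462 mol
mass O = 1.682 − (0.68421 + 0.086146) = 0.91164 g → mol O = 0.91164 ÷ 15.999 = 0.056981 mol
mass % O = 0.91164 g ÷ 1.682 g × 100%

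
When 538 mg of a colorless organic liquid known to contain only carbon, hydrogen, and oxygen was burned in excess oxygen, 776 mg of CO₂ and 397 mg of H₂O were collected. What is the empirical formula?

mol C = 0.776 g CO₂ ÷ 44.009 g/mol = 0.01763 mol
mol H = 2 × 0.397 g H₂O ÷ 18.015 g/mol = 0.04407 mol
mass O = 0.538 − (0.2118 + 0.04443) = 0.2818 g → mol O = 0.2818 ÷ 15.999 = 0.01761 mol
Divide by the smallest (0.01761 mol): C 1.001, H 2.502, O 1.000
Multiplying each by 2 gives whole numbers: C 2.00, H 5.00, O 2.00

C2H5O2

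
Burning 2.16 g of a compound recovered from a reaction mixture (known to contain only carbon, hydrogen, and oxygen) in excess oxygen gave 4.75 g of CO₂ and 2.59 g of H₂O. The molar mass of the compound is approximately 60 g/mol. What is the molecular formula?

mol C = 4.75 g CO₂ ÷ 44.009 g/mol = 0.1079 mol
mol H = 2 × 2.59 g H₂O ÷ 18.015 g/mol = 0.2875 mol
mass O = 2.16 − (1.296 + 0.2898) = 0.5738 g → mol O = 0.5738 ÷ 15.999 = 0.03586 mol
Divide by the smallest (0.03586 mol): C 3.010, H 8.018, O 1.000
Empirical formula: C3H8O
Empirical-formula mass = 60.10 g/mol; 60 ÷ 60.10 ≈ 1, so the molecular formula is C3H8O.

C3H8O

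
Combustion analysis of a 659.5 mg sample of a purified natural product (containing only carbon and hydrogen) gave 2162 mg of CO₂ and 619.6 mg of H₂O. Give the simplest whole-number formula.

mol C = 2.162 g CO₂ ÷ 44.009 g/mol = 0.049126 mol
mol H = 2 × 0.6196 g H₂O ÷ 18.015 g/mol = 0.068787 mol
Divide by the smallest (0.049126 mol): C 1.000, H 1.400
Multiplying each by 5 gives whole numbers: C 5.00, H 7.00

C5H7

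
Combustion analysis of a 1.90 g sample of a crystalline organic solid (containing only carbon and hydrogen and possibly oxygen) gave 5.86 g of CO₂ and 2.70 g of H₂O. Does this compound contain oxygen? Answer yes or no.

no

mol C = 5.86 g CO₂ ÷ 44.009 g/mol = 0.1332 mol
mol H = 2 × 2.70 g H₂O ÷ 18.015 g/mol = 0.2998 mol
C and H together account for 1.901 g — essentially the entire 1.90 g sample — so the compound contains no oxygen.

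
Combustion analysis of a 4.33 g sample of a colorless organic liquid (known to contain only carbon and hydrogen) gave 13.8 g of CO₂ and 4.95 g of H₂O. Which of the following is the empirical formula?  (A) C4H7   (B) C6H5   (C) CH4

(A) C4H7

mol C = 13.8 g CO₂ ÷ 44.009 g/mol = 0.3136 mol
mol H = 2 × 4.95 g H₂O ÷ 18.015 g/mol = 0.5495 mol
Divide by the smallest (0.3136 mol): C 1.000, H 1.753
Multiplying each by 4 gives whole numbers: C 4.00, H 7.01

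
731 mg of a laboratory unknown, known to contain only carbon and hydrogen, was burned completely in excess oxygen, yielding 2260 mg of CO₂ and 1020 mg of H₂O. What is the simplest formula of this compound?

C5H11

mol C = 2.26 g CO₂ ÷ 44.009 g/mol = 0.05135 mol
mol H = 2 × 1.02 g H₂O ÷ 18.015 g/mol = 0.1132 mol
Divide by the smallest (0.05135 mol): C 1.000, H 2.205
Multiplying each by 5 gives whole numbers: C 5.00, H 11.03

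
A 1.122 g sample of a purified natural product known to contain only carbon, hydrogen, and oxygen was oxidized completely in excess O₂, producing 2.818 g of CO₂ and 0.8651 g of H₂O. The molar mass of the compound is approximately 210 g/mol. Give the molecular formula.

mol C = 2.818 g CO₂ ÷ 44.009 g/mol = 0.064032 mol
mol H = 2 × 0.8651 g H₂O ÷ 18.015 g/mol = 0.096042 mol
mass O = 1.122 − (0.76909 + 0.096811) = 0.25610 g → mol O = 0.25610 ÷ 15.999 = 0.016007 mol
Divide by the smallest (0.016007 mol): C 4.000, H 6.000, O 1.000
Empirical formula: C4H6O
Empirical-formula mass = 70.09 g/mol; 210 ÷ 70.09 ≈ 3, so the molecular formula is C12H18O3.

C12H18O3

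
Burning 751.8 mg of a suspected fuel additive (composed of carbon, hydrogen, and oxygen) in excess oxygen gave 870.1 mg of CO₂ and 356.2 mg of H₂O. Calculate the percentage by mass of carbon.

mol C = 0.8701 g CO₂ ÷ 44.009 g/mol = 0.019771 mol
mol H = 2 × 0.3562 g H₂O ÷ 18.015 g/mol = 0.039545 mol
mass O = 0.7518 − (0.23747 + 0.039861) = 0.47447 g → mol O = 0.47447 ÷ 15.999 = 0.029656 mol
mass % C = 0.23747 g ÷ 0.7518 g × 100%

31.59%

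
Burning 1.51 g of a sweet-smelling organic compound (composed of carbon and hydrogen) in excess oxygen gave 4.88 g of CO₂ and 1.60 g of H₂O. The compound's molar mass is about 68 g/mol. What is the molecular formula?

C5H8

mol C = 4.88 g CO₂ ÷ 44.009 g/mol = 0.1109 mol
mol H = 2 × 1.60 g H₂O ÷ 18.015 g/mol = 0.1776 mol
Divide by the smallest (0.1109 mol): C 1.000, H 1.602
Multiplying each by 5 gives whole numbers: C 5.00, H 8.01
Empirical formula: C5H8
Empirical-formula mass = 68.12 g/mol; 68 ÷ 68.12 ≈ 1, so the molecular formula is C5H8.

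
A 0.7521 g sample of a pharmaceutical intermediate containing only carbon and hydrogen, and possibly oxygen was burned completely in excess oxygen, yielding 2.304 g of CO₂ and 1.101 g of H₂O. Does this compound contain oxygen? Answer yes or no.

mol C = 2.304 g CO₂ ÷ 44.009 g/mol = 0.052353 mol
mol H = 2 × 1.101 g H₂O ÷ 18.015 g/mol = 0.12223 mol
C and H together account for 0.75202 g — essentially the entire 0.7521 g sample — so the compound contains no oxygen.

no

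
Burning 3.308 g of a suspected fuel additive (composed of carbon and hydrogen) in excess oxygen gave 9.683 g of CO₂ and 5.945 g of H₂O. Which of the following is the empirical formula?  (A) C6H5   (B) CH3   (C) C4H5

(B) CH3

mol C = 9.683 g CO₂ ÷ 44.009 g/mol = 0.22002 mol
mol H = 2 × 5.945 g H₂O ÷ 18.015 g/mol = 0.66001 mol
Divide by the smallest (0.22002 mol): C 1.000, H 3.000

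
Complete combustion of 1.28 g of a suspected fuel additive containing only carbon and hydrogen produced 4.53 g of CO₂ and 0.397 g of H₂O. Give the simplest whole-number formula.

C7H3

mol C = 4.53 g CO₂ ÷ 44.009 g/mol = 0.1029 mol
mol H = 2 × 0.397 g H₂O ÷ 18.015 g/mol = 0.04407 mol
Divide by the smallest (0.04407 mol): C 2.335, H 1.000
Multiplying each by 3 gives whole numbers: C 7.01, H 3.00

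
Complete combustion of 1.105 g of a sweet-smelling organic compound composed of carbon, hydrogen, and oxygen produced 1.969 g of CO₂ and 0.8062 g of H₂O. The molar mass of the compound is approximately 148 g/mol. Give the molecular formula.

mol C = 1.969 g CO₂ ÷ 44.009 g/mol = 0.044741 mol
mol H = 2 × 0.8062 g H₂O ÷ 18.015 g/mol = 0.089503 mol
mass O = 1.105 − (0.53738 + 0.090219) = 0.47740 g → mol O = 0.47740 ÷ 15.999 = 0.029839 mol
Divide by the smallest (0.029839 mol): C 1.499, H 3.000, O 1.000
Multiplying each by 2 gives whole numbers: C 3.00, H 6.00, O 2.00
Empirical formula: C3H6O2
Empirical-formula mass = 74.08 g/mol; 148 ÷ 74.08 ≈ 2, so the molecular formula is C6H12O4.

C6H12O4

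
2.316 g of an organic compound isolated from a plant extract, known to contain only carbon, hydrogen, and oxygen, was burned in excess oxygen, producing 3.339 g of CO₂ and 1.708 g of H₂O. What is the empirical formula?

mol C = 3.339 g CO₂ ÷ 44.009 g/mol = 0.075871 mol
mol H = 2 × 1.708 g H₂O ÷ 18.015 g/mol = 0.18962 mol
mass O = 2.316 − (0.91128 + 0.19114) = 1.2136 g → mol O = 1.2136 ÷ 15.999 = 0.075853 mol
Divide by the smallest (0.075853 mol): C 1.000, H 2.500, O 1.000
Multiplying each by 2 gives whole numbers: C 2.00, H 5.00, O 2.00

C2H5O2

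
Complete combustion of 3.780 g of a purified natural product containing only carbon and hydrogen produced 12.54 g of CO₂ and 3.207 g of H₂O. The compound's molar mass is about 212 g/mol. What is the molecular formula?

mol C = 12.54 g CO₂ ÷ 44.009 g/mol = 0.28494 mol
mol H = 2 × 3.207 g H₂O ÷ 18.015 g/mol = 0.35604 mol
Divide by the smallest (0.28494 mol): C 1.000, H 1.250
Multiplying each by 4 gives whole numbers: C 4.00, H 5.00
Empirical formula: C4H5
Empirical-formula mass = 53.08 g/mol; 212 ÷ 53.08 ≈ 4, so the molecular formula is C16H20.

C16H20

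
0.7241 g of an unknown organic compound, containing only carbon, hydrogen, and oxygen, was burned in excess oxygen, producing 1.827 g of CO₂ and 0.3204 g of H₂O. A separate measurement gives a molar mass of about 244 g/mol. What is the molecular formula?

C14H12O4

mol C = 1.827 g CO₂ ÷ 44.009 g/mol = 0.041514 mol
mol H = 2 × 0.3204 g H₂O ÷ 18.015 g/mol = 0.035570 mol
mass O = 0.7241 − (0.49863 + 0.035855) = 0.18962 g → mol O = 0.18962 ÷ 15.999 = 0.011852 mol
Divide by the smallest (0.011852 mol): C 3.503, H 3.001, O 1.000
Multiplying each by 2 gives whole numbers: C 7.01, H 6.00, O 2.00
Empirical formula: C7H6O2
Empirical-formula mass = 122.12 g/mol; 244 ÷ 122.12 ≈ 2, so the molecular formula is C14H12O4.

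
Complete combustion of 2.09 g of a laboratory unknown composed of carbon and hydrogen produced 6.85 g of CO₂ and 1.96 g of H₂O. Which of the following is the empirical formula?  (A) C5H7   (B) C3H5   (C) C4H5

(A) C5H7

mol C = 6.85 g CO₂ ÷ 44.009 g/mol = 0.1556 mol
mol H = 2 × 1.96 g H₂O ÷ 18.015 g/mol = 0.2176 mol
Divide by the smallest (0.1556 mol): C 1.000, H 1.398
Multiplying each by 5 gives whole numbers: C 5.00, H 6.99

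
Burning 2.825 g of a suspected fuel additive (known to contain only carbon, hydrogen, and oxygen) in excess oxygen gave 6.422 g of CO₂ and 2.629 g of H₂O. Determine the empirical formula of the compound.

C3H6O

mol C = 6.422 g CO₂ ÷ 44.009 g/mol = 0.14592 mol
mol H = 2 × 2.629 g H₂O ÷ 18.015 g/mol = 0.29187 mol
mass O = 2.825 − (1.7527 + 0.29420) = 0.77810 g → mol O = 0.77810 ÷ 15.999 = 0.048634 mol
Divide by the smallest (0.048634 mol): C 3.000, H 6.001, O 1.000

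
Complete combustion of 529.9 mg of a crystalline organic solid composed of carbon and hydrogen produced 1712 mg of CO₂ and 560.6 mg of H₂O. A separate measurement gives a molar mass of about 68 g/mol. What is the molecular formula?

C5H8

mol C = 1.712 g CO₂ ÷ 44.009 g/mol = 0.038901 mol
mol H = 2 × 0.5606 g H₂O ÷ 18.015 g/mol = 0.062237 mol
Divide by the smallest (0.038901 mol): C 1.000, H 1.600
Multiplying each by 5 gives whole numbers: C 5.00, H 8.00
Empirical formula: C5H8
Empirical-formula mass = 68.12 g/mol; 68 ÷ 68.12 ≈ 1, so the molecular formula is C5H8.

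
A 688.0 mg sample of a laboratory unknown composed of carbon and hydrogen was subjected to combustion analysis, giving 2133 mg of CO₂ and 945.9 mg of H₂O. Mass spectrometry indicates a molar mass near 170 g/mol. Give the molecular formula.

C12H26

mol C = 2.133 g CO₂ ÷ 44.009 g/mol = 0.048467 mol
mol H = 2 × 0.9459 g H₂O ÷ 18.015 g/mol = 0.10501 mol
Divide by the smallest (0.048467 mol): C 1.000, H 2.167
Multiplying each by 6 gives whole numbers: C 6.00, H 13.00
Empirical formula: C6H13
Empirical-formula mass = 85.17 g/mol; 170 ÷ 85.17 ≈ 2, so the molecular formula is C12H26.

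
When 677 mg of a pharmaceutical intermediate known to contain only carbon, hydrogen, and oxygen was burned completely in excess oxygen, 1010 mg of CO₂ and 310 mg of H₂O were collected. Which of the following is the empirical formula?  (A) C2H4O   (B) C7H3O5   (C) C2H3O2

mol C = 1.01 g CO₂ ÷ 44.009 g/mol = 0.02295 mol
mol H = 2 × 0.310 g H₂O ÷ 18.015 g/mol = 0.03442 mol
mass O = 0.677 − (0.2757 + 0.03469) = 0.3667 g → mol O = 0.3667 ÷ 15.999 = 0.02292 mol
Divide by the smallest (0.02292 mol): C 1.001, H 1.502, O 1.000
Multiplying each by 2 gives whole numbers: C 2.00, H 3.00, O 2.00

(C) C2H3O2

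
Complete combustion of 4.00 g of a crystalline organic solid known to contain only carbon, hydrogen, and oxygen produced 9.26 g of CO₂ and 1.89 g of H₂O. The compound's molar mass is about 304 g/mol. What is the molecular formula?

C16H16O6

mol C = 9.26 g CO₂ ÷ 44.009 g/mol = 0.2104 mol
mol H = 2 × 1.89 g H₂O ÷ 18.015 g/mol = 0.2098 mol
mass O = 4.00 − (2.527 + 0.2115) = 1.261 g → mol O = 1.261 ÷ 15.999 = 0.07883 mol
Divide by the smallest (0.07883 mol): C 2.669, H 2.662, O 1.000
Multiplying each by 3 gives whole numbers: C 8.01, H 7.98, O 3.00
Empirical formula: C8H8O3
Empirical-formula mass = 152.15 g/mol; 304 ÷ 152.15 ≈ 2, so the molecular formula is C16H16O6.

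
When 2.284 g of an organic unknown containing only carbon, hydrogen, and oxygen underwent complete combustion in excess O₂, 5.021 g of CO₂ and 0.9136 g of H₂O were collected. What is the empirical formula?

mol C = 5.021 g CO₂ ÷ 44.009 g/mol = 0.11409 mol
mol H = 2 × 0.9136 g H₂O ÷ 18.015 g/mol = 0.10143 mol
mass O = 2.284 − (1.3703 + 0.10224) = 0.81142 g → mol O = 0.81142 ÷ 15.999 = 0.050717 mol
Divide by the smallest (0.050717 mol): C 2.250, H 2.000, O 1.000
Multiplying each by 4 gives whole numbers: C 9.00, H 8.00, O 4.00

C9H8O4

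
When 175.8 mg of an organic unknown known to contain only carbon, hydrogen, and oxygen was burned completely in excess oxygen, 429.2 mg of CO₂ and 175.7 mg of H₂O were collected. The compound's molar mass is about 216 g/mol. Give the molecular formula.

C12H24O3

mol C = 0.4292 g CO₂ ÷ 44.009 g/mol = 0.0097526 mol
mol H = 2 × 0.1757 g H₂O ÷ 18.015 g/mol = 0.019506 mol
mass O = 0.1758 − (0.11714 + 0.019662) = 0.039000 g → mol O = 0.039000 ÷ 15.999 = 0.0024377 mol
Divide by the smallest (0.0024377 mol): C 4.001, H 8.002, O 1.000
Empirical formula: C4H8O
Empirical-formula mass = 72.11 g/mol; 216 ÷ 72.11 ≈ 3, so the molecular formula is C12H24O3.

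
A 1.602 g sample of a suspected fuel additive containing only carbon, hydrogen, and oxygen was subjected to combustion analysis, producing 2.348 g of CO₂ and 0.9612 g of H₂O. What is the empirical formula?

CH2O

mol C = 2.348 g CO₂ ÷ 44.009 g/mol = 0.053353 mol
mol H = 2 × 0.9612 g H₂O ÷ 18.015 g/mol = 0.10671 mol
mass O = 1.602 − (0.64082 + 0.10756) = 0.85362 g → mol O = 0.85362 ÷ 15.999 = 0.053354 mol
Divide by the smallest (0.053353 mol): C 1.000, H 2.000, O 1.000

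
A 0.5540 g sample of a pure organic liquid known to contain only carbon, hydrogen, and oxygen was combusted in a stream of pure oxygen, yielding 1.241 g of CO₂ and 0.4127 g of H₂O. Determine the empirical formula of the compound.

C8H13O3

mol C = 1.241 g CO₂ ÷ 44.009 g/mol = 0.028199 mol
mol H = 2 × 0.4127 g H₂O ÷ 18.015 g/mol = 0.045817 mol
mass O = 0.5540 − (0.33870 + 0.046184) = 0.16912 g → mol O = 0.16912 ÷ 15.999 = 0.010571 mol
Divide by the smallest (0.010571 mol): C 2.668, H 4.334, O 1.000
Multiplying each by 3 gives whole numbers: C 8.00, H 13.00, O 3.00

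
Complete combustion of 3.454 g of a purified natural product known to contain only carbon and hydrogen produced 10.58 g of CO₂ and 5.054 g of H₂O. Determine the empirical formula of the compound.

mol C = 10.58 g CO₂ ÷ 44.009 g/mol = 0.24041 mol
mol H = 2 × 5.054 g H₂O ÷ 18.015 g/mol = 0.56109 mol
Divide by the smallest (0.24041 mol): C 1.000, H 2.334
Multiplying each by 3 gives whole numbers: C 3.00, H 7.00

C3H7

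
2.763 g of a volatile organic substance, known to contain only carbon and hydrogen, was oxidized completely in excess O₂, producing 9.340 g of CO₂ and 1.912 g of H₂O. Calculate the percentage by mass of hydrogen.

7.74%

mol C = 9.340 g CO₂ ÷ 44.009 g/mol = 0.21223 mol
mol H = 2 × 1.912 g H₂O ÷ 18.015 g/mol = 0.21227 mol
mass % H = 0.21397 g ÷ 2.763 g × 100%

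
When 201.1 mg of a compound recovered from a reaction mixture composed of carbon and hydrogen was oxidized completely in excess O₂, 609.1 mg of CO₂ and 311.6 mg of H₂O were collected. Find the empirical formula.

mol C = 0.6091 g CO₂ ÷ 44.009 g/mol = 0.013840 mol
mol H = 2 × 0.3116 g H₂O ÷ 18.015 g/mol = 0.034593 mol
Divide by the smallest (0.013840 mol): C 1.000, H 2.499
Multiplying each by 2 gives whole numbers: C 2.00, H 5.00

C2H5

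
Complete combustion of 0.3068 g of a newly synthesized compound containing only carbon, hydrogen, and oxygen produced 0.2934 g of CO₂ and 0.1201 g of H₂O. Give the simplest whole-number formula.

mol C = 0.2934 g CO₂ ÷ 44.009 g/mol = 0.0066668 mol
mol H = 2 × 0.1201 g H₂O ÷ 18.015 g/mol = 0.013333 mol
mass O = 0.3068 − (0.080075 + 0.013440) = 0.21328 g → mol O = 0.21328 ÷ 15.999 = 0.013331 mol
Divide by the smallest (0.0066668 mol): C 1.000, H 2.000, O 2.000

CH2O2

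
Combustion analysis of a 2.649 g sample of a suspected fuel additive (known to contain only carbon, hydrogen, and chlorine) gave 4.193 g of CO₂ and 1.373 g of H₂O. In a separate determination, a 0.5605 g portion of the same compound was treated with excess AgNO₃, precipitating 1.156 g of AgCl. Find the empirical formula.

C5H8Cl2

mol C = 4.193 g CO₂ ÷ 44.009 g/mol = 0.095276 mol
mol H = 2 × 1.373 g H₂O ÷ 18.015 g/mol = 0.15243 mol
From the AgCl data: mol Cl per gram of compound = (1.156 ÷ 143.318) ÷ 0.5605 = 0.014391 mol/g, so in the 2.649 g combustion sample mol Cl = 0.038121 mol
Divide by the smallest (0.038121 mol): C 2.499, H 3.999, Cl 1.000
Multiplying each by 2 gives whole numbers: C 5.00, H 8.00, Cl 2.00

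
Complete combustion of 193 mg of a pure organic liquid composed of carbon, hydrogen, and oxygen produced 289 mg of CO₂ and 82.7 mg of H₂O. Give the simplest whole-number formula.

C5H7O5

mol C = 0.289 g CO₂ ÷ 44.009 g/mol = 0.006567 mol
mol H = 2 × 0.0827 g H₂O ÷ 18.015 g/mol = 0.009181 mol
mass O = 0.193 − (0.07887 + 0.009255) = 0.1049 g → mol O = 0.1049 ÷ 15.999 = 0.006555 mol
Divide by the smallest (0.006555 mol): C 1.002, H 1.401, O 1.000
Multiplying each by 5 gives whole numbers: C 5.01, H 7.00, O 5.00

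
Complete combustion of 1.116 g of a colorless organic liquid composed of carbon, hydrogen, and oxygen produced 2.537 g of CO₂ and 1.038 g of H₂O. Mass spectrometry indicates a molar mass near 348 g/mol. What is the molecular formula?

mol C = 2.537 g CO₂ ÷ 44.009 g/mol = 0.057647 mol
mol H = 2 × 1.038 g H₂O ÷ 18.015 g/mol = 0.11524 mol
mass O = 1.116 − (0.69240 + 0.11616) = 0.30744 g → mol O = 0.30744 ÷ 15.999 = 0.019216 mol
Divide by the smallest (0.019216 mol): C 3.000, H 5.997, O 1.000
Empirical formula: C3H6O
Empirical-formula mass = 58.08 g/mol; 348 ÷ 58.08 ≈ 6, so the molecular formula is C18H36O6.

C18H36O6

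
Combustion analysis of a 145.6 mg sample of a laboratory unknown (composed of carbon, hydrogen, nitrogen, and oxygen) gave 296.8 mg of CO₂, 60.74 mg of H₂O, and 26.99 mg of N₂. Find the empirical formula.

mol C = 0.2968 g CO₂ ÷ 44.009 g/mol = 0.0067441 mol
mol H = 2 × 0.06074 g H₂O ÷ 18.015 g/mol = 0.0067433 mol
mol N = 2 × 0.02699 g N₂ ÷ 28.014 g/mol = 0.0019269 mol
mass O = 0.1456 − (0.081003 + 0.0067972 + 0.026990) = 0.030810 g → mol O = 0.030810 ÷ 15.999 = 0.0019257 mol
Divide by the smallest (0.0019257 mol): C 3.502, H 3.502, N 1.001, O 1.000
Multiplying each by 2 gives whole numbers: C 7.00, H 7.00, N 2.00, O 2.00

C7H7N2O2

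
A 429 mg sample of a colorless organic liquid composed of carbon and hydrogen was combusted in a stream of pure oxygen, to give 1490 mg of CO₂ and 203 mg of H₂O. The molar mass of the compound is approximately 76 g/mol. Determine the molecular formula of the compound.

mol C = 1.49 g CO₂ ÷ 44.009 g/mol = 0.03386 mol
mol H = 2 × 0.203 g H₂O ÷ 18.015 g/mol = 0.02254 mol
Divide by the smallest (0.02254 mol): C 1.502, H 1.000
Multiplying each by 2 gives whole numbers: C 3.00, H 2.00
Empirical formula: C3H2
Empirical-formula mass = 38.05 g/mol; 76 ÷ 38.05 ≈ 2, so the molecular formula is C6H4.

C6H4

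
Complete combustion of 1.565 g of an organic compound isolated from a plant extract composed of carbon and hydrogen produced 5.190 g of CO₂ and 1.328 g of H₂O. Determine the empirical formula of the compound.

mol C = 5.190 g CO₂ ÷ 44.009 g/mol = 0.11793 mol
mol H = 2 × 1.328 g H₂O ÷ 18.015 g/mol = 0.14743 mol
Divide by the smallest (0.11793 mol): C 1.000, H 1.250
Multiplying each by 4 gives whole numbers: C 4.00, H 5.00

C4H5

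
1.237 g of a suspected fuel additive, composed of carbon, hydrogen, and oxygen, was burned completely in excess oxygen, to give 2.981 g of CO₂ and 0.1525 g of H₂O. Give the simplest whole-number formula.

mol C = 2.981 g CO₂ ÷ 44.009 g/mol = 0.067736 mol
mol H = 2 × 0.1525 g H₂O ÷ 18.015 g/mol = 0.016930 mol
mass O = 1.237 − (0.81358 + 0.017066) = 0.40636 g → mol O = 0.40636 ÷ 15.999 = 0.025399 mol
Divide by the smallest (0.016930 mol): C 4.001, H 1.000, O 1.500
Multiplying each by 2 gives whole numbers: C 8.00, H 2.00, O 3.00

C8H2O3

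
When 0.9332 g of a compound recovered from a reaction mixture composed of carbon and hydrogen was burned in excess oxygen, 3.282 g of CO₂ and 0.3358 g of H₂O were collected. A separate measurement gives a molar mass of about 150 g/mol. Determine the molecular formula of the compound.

C12H6

mol C = 3.282 g CO₂ ÷ 44.009 g/mol = 0.074576 mol
mol H = 2 × 0.3358 g H₂O ÷ 18.015 g/mol = 0.037280 mol
Divide by the smallest (0.037280 mol): C 2.000, H 1.000
Empirical formula: C2H
Empirical-formula mass = 25.03 g/mol; 150 ÷ 25.03 ≈ 6, so the molecular formula is C12H6.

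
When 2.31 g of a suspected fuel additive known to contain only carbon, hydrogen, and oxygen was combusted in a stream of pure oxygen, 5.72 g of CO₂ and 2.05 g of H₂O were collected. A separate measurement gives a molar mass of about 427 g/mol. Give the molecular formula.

C24H42O6

mol C = 5.72 g CO₂ ÷ 44.009 g/mol = 0.1300 mol
mol H = 2 × 2.05 g H₂O ÷ 18.015 g/mol = 0.2276 mol
mass O = 2.31 − (1.561 + 0.2294) = 0.5195 g → mol O = 0.5195 ÷ 15.999 = 0.03247 mol
Divide by the smallest (0.03247 mol): C 4.003, H 7.009, O 1.000
Empirical formula: C4H7O
Empirical-formula mass = 71.10 g/mol; 427 ÷ 71.10 ≈ 6, so the molecular formula is C24H42O6.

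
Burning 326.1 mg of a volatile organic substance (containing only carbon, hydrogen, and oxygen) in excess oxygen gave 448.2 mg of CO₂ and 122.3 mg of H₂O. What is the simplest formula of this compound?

C6H8O7

mol C = 0.4482 g CO₂ ÷ 44.009 g/mol = 0.010184 mol
mol H = 2 × 0.1223 g H₂O ÷ 18.015 g/mol = 0.013578 mol
mass O = 0.3261 − (0.12232 + 0.013686) = 0.19009 g → mol O = 0.19009 ÷ 15.999 = 0.011881 mol
Divide by the smallest (0.010184 mol): C 1.000, H 1.333, O 1.167
Multiplying each by 6 gives whole numbers: C 6.00, H 8.00, O 7.00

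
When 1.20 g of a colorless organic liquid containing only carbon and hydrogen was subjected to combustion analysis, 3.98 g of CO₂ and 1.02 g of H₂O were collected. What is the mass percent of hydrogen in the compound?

mol C = 3.98 g CO₂ ÷ 44.009 g/mol = 0.09044 mol
mol H = 2 × 1.02 g H₂O ÷ 18.015 g/mol = 0.1132 mol
mass % H = 0.1141 g ÷ 1.20 g × 100%

9.5%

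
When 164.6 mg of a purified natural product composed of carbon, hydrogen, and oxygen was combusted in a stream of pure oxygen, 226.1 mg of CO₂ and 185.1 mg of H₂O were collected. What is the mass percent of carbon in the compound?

37.49%

mol C = 0.2261 g CO₂ ÷ 44.009 g/mol = 0.0051376 mol
mol H = 2 × 0.1851 g H₂O ÷ 18.015 g/mol = 0.020550 mol
mass O = 0.1646 − (0.061708 + 0.020714) = 0.082179 g → mol O = 0.082179 ÷ 15.999 = 0.0051365 mol
mass % C = 0.061708 g ÷ 0.1646 g × 100%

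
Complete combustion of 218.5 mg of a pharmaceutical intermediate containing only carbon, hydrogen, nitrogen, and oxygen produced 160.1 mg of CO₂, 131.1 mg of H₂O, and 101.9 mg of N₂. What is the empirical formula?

mol C = 0.1601 g CO₂ ÷ 44.009 g/mol = 0.0036379 mol
mol H = 2 × 0.1311 g H₂O ÷ 18.015 g/mol = 0.014555 mol
mol N = 2 × 0.1019 g N₂ ÷ 28.014 g/mol = 0.0072749 mol
mass O = 0.2185 − (0.043695 + 0.014671 + 0.10190) = 0.058234 g → mol O = 0.058234 ÷ 15.999 = 0.0036399 mol
Divide by the smallest (0.0036379 mol): C 1.000, H 4.001, N 2.000, O 1.001

CH4N2O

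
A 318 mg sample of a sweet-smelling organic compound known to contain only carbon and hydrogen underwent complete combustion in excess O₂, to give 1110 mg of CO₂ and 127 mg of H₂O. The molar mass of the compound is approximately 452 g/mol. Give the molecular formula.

C36H20

mol C = 1.11 g CO₂ ÷ 44.009 g/mol = 0.02522 mol
mol H = 2 × 0.127 g H₂O ÷ 18.015 g/mol = 0.01410 mol
Divide by the smallest (0.01410 mol): C 1.789, H 1.000
Multiplying each by 5 gives whole numbers: C 8.94, H 5.00
Empirical formula: C9H5
Empirical-formula mass = 113.14 g/mol; 452 ÷ 113.14 ≈ 4, so the molecular formula is C36H20.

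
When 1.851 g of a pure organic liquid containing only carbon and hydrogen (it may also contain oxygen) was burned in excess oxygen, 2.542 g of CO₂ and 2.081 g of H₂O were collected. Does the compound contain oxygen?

yes

mol C = 2.542 g CO₂ ÷ 44.009 g/mol = 0.057761 mol
mol H = 2 × 2.081 g H₂O ÷ 18.015 g/mol = 0.23103 mol
C and H account for only 0.92664 g of the 1.851 g sample; the remaining 0.92436 g must be oxygen.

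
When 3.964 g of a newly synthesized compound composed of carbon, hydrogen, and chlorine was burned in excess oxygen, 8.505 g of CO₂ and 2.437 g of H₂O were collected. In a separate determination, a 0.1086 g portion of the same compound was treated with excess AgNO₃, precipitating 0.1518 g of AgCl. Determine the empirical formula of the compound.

C5H7Cl

mol C = 8.505 g CO₂ ÷ 44.009 g/mol = 0.19326 mol
mol H = 2 × 2.437 g H₂O ÷ 18.015 g/mol = 0.27055 mol
From the AgCl data: mol Cl per gram of compound = (0.1518 ÷ 143.318) ÷ 0.1086 = 0.0097531 mol/g, so in the 3.964 g combustion sample mol Cl = 0.038661 mol
Divide by the smallest (0.038661 mol): C 4.999, H 6.998, Cl 1.000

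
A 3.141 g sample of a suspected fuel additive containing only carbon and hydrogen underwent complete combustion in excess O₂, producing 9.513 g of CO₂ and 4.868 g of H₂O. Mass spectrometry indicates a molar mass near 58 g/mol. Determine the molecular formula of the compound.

C4H10

mol C = 9.513 g CO₂ ÷ 44.009 g/mol = 0.21616 mol
mol H = 2 × 4.868 g H₂O ÷ 18.015 g/mol = 0.54044 mol
Divide by the smallest (0.21616 mol): C 1.000, H 2.500
Multiplying each by 2 gives whole numbers: C 2.00, H 5.00
Empirical formula: C2H5
Empirical-formula mass = 29.06 g/mol; 58 ÷ 29.06 ≈ 2, so the molecular formula is C4H10.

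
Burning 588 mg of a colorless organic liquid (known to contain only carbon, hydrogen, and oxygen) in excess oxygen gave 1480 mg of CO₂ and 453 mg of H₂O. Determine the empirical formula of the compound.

mol C = 1.48 g CO₂ ÷ 44.009 g/mol = 0.03363 mol
mol H = 2 × 0.453 g H₂O ÷ 18.015 g/mol = 0.05029 mol
mass O = 0.588 − (0.4039 + 0.05069) = 0.1334 g → mol O = 0.1334 ÷ 15.999 = 0.008337 mol
Divide by the smallest (0.008337 mol): C 4.034, H 6.032, O 1.000

C4H6O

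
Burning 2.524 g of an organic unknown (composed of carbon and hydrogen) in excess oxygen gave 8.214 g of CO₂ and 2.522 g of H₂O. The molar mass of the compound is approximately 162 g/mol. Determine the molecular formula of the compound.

C12H18

mol C = 8.214 g CO₂ ÷ 44.009 g/mol = 0.18664 mol
mol H = 2 × 2.522 g H₂O ÷ 18.015 g/mol = 0.27999 mol
Divide by the smallest (0.18664 mol): C 1.000, H 1.500
Multiplying each by 2 gives whole numbers: C 2.00, H 3.00
Empirical formula: C2H3
Empirical-formula mass = 27.05 g/mol; 162 ÷ 27.05 ≈ 6, so the molecular formula is C12H18.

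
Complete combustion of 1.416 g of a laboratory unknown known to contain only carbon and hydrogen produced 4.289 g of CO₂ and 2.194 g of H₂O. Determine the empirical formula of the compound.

C2H5

mol C = 4.289 g CO₂ ÷ 44.009 g/mol = 0.097457 mol
mol H = 2 × 2.194 g H₂O ÷ 18.015 g/mol = 0.24357 mol
Divide by the smallest (0.097457 mol): C 1.000, H 2.499
Multiplying each by 2 gives whole numbers: C 2.00, H 5.00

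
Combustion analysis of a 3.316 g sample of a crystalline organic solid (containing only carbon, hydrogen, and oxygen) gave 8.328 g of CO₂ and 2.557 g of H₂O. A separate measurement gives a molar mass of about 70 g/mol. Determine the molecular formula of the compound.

mol C = 8.328 g CO₂ ÷ 44.009 g/mol = 0.18923 mol
mol H = 2 × 2.557 g H₂O ÷ 18.015 g/mol = 0.28387 mol
mass O = 3.316 − (2.2729 + 0.28615) = 0.75696 g → mol O = 0.75696 ÷ 15.999 = 0.047313 mol
Divide by the smallest (0.047313 mol): C 4.000, H 6.000, O 1.000
Empirical formula: C4H6O
Empirical-formula mass = 70.09 g/mol; 70 ÷ 70.09 ≈ 1, so the molecular formula is C4H6O.

C4H6O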